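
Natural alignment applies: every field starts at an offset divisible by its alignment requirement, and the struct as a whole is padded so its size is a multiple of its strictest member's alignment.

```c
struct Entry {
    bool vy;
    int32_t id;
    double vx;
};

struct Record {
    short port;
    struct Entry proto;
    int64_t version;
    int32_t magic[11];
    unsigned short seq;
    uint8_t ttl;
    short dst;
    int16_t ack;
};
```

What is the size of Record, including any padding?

88

Entry: vy at 0 (size 1, align 1) → ends 1; pad 3 to align 4 for id; id at 4 (size 4, align 4) → ends 8; vx at 8 (size 8, align 8) → ends 16; total 16 bytes, alignment 8
port at 0 (size 2, align 2) → ends 2
pad 6 to align 8 for proto
proto at 8 (size 16, align 8) → ends 24
version at 24 (size 8, align 8) → ends 32
magic at 32 (size 44, align 4) → ends 76
seq at 76 (size 2, align 2) → ends 78
ttl at 78 (size 1, align 1) → ends 79
pad 1 to align 2 for dst
dst at 80 (size 2, align 2) → ends 82
ack at 82 (size 2, align 2) → ends 84
tail pad 4 to reach multiple of 8
total 88 bytes, alignment 8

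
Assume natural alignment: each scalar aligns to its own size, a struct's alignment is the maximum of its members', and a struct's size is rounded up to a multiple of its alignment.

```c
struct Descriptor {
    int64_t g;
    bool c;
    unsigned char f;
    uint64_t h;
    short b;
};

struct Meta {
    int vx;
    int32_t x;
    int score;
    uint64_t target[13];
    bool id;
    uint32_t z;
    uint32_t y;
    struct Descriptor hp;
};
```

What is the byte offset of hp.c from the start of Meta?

Descriptor: g at 0 (size 8, align 8) → ends 8; c at 8 (size 1, align 1) → ends 9; f at 9 (size 1, align 1) → ends 10; pad 6 to align 8 for h; h at 16 (size 8, align 8) → ends 24; b at 24 (size 2, align 2) → ends 26; tail pad 6 to reach multiple of 8; total 32 bytes, alignment 8
vx at 0 (size 4, align 4) → ends 4
x at 4 (size 4, align 4) → ends 8
score at 8 (size 4, align 4) → ends 12
pad 4 to align 8 for target
target at 16 (size 104, align 8) → ends 120
id at 120 (size 1, align 1) → ends 121
pad 3 to align 4 for z
z at 124 (size 4, align 4) → ends 128
y at 128 (size 4, align 4) → ends 132
pad 4 to align 8 for hp
hp at 136 (size 32, align 8) → ends 168
within Descriptor: c at 8
136 + 8 = 144

144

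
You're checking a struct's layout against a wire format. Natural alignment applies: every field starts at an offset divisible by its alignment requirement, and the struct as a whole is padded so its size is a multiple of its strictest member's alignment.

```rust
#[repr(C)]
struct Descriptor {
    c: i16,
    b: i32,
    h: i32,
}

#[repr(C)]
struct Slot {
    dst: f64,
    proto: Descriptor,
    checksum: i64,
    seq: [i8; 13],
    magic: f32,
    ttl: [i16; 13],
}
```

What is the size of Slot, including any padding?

Descriptor: @0: c [2B, align 2] → 2; +2 pad (align 4); @4: b [4B, align 4] → 8; @8: h [4B, align 4] → 12; size 12, align 4
@0: dst [8B, align 8] → 8
@8: proto [12B, align 4] → 20
+4 pad (align 8)
@24: checksum [8B, align 8] → 32
@32: seq [13B, align 1] → 45
+3 pad (align 4)
@48: magic [4B, align 4] → 52
@52: ttl [26B, align 2] → 78
+2 tail pad (align 8)
size 80, align 8

80 bytes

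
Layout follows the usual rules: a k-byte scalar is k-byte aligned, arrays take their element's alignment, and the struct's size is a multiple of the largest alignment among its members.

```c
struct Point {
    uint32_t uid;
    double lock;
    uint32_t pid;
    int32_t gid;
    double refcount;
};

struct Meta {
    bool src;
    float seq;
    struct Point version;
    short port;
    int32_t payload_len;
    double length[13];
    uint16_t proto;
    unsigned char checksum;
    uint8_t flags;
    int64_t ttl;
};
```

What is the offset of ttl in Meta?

160

Point: @0: uid [4B, align 4] → 4; +4 pad (align 8); @8: lock [8B, align 8] → 16; @16: pid [4B, align 4] → 20; @20: gid [4B, align 4] → 24; @24: refcount [8B, align 8] → 32; size 32, align 8
@0: src [1B, align 1] → 1
+3 pad (align 4)
@4: seq [4B, align 4] → 8
@8: version [32B, align 8] → 40
@40: port [2B, align 2] → 42
+2 pad (align 4)
@44: payload_len [4B, align 4] → 48
@48: length [104B, align 8] → 152
@152: proto [2B, align 2] → 154
@154: checksum [1B, align 1] → 155
@155: flags [1B, align 1] → 156
+4 pad (align 8)
@160: ttl [8B, align 8] → 168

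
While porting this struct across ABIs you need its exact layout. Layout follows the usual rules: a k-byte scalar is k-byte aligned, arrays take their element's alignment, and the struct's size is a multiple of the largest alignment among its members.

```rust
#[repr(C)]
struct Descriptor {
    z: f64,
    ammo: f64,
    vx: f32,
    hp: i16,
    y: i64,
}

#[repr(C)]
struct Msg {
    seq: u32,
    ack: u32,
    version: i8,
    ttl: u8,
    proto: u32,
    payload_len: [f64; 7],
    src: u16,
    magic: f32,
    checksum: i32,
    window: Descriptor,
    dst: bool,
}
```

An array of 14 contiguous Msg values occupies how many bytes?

1792

Descriptor: z at 0 (size 8, align 8) → ends 8; ammo at 8 (size 8, align 8) → ends 16; vx at 16 (size 4, align 4) → ends 20; hp at 20 (size 2, align 2) → ends 22; pad 2 to align 8 for y; y at 24 (size 8, align 8) → ends 32; total 32 bytes, alignment 8
seq at 0 (size 4, align 4) → ends 4
ack at 4 (size 4, align 4) → ends 8
version at 8 (size 1, align 1) → ends 9
ttl at 9 (size 1, align 1) → ends 10
pad 2 to align 4 for proto
proto at 12 (size 4, align 4) → ends 16
payload_len at 16 (size 56, align 8) → ends 72
src at 72 (size 2, align 2) → ends 74
pad 2 to align 4 for magic
magic at 76 (size 4, align 4) → ends 80
checksum at 80 (size 4, align 4) → ends 84
pad 4 to align 8 for window
window at 88 (size 32, align 8) → ends 120
dst at 120 (size 1, align 1) → ends 121
tail pad 7 to reach multiple of 8
total 128 bytes, alignment 8
array of 14: 14 × 128 = 1792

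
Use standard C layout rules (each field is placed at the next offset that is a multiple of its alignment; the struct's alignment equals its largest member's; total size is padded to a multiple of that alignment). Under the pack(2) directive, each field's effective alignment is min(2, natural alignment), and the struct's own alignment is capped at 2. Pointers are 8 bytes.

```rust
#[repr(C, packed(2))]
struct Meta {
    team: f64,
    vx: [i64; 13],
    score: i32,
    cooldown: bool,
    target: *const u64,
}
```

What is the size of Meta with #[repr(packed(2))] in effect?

126

0..8  team  (8B, 2-aligned)
8..112  vx  (104B, 2-aligned)
112..116  score  (4B, 2-aligned)
116..117  cooldown  (1B, 1-aligned)
117..118  -- padding (1B)
118..126  target  (8B, 2-aligned)
sizeof = 126, alignof = 2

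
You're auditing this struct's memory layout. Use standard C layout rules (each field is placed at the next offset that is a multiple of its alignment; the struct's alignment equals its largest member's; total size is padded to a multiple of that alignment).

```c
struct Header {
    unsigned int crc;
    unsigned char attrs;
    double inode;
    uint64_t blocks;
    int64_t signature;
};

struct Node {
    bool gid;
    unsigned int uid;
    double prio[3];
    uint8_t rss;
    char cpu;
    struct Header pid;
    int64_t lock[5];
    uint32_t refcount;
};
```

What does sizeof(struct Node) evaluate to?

Header: @0: crc [4B, align 4] → 4; @4: attrs [1B, align 1] → 5; +3 pad (align 8); @8: inode [8B, align 8] → 16; @16: blocks [8B, align 8] → 24; @24: signature [8B, align 8] → 32; size 32, align 8
@0: gid [1B, align 1] → 1
+3 pad (align 4)
@4: uid [4B, align 4] → 8
@8: prio [24B, align 8] → 32
@32: rss [1B, align 1] → 33
@33: cpu [1B, align 1] → 34
+6 pad (align 8)
@40: pid [32B, align 8] → 72
@72: lock [40B, align 8] → 112
@112: refcount [4B, align 4] → 116
+4 tail pad (align 8)
size 120, align 8

120 bytes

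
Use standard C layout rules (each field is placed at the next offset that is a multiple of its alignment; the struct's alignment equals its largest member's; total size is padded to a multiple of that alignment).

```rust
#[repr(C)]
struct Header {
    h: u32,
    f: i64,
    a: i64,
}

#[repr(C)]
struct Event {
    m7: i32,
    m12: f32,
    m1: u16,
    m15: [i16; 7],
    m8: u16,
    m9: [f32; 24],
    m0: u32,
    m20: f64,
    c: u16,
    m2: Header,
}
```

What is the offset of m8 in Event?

24

Header: 0..4  h  (4B, 4-aligned); 4..8  -- padding (4B); 8..16  f  (8B, 8-aligned); 16..24  a  (8B, 8-aligned); sizeof = 24, alignof = 8
0..4  m7  (4B, 4-aligned)
4..8  m12  (4B, 4-aligned)
8..10  m1  (2B, 2-aligned)
10..24  m15  (14B, 2-aligned)
24..26  m8  (2B, 2-aligned)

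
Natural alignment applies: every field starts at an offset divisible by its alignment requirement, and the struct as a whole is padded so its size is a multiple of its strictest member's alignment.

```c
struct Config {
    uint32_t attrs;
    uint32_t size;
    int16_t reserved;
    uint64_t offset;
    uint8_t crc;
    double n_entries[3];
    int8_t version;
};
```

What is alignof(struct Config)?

8

member alignments: attrs=4, size=4, reserved=2, offset=8, crc=1, n_entries=8, version=1
max = 8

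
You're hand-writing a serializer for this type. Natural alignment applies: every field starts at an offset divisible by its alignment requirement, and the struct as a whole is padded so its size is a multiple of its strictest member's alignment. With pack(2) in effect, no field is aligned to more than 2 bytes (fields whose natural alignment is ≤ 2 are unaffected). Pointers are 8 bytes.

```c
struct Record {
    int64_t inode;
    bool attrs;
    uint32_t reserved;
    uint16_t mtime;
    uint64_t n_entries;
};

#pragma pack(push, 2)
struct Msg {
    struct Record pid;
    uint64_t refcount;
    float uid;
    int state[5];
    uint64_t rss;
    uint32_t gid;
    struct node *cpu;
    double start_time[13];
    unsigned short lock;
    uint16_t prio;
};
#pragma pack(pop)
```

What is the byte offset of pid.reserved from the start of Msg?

12

Record: inode at 0 (size 8, align 8) → ends 8; attrs at 8 (size 1, align 1) → ends 9; pad 3 to align 4 for reserved; reserved at 12 (size 4, align 4) → ends 16; mtime at 16 (size 2, align 2) → ends 18; pad 6 to align 8 for n_entries; n_entries at 24 (size 8, align 8) → ends 32; total 32 bytes, alignment 8
pid at 0 (size 32, align 2) → ends 32
within Record: reserved at 12
0 + 12 = 12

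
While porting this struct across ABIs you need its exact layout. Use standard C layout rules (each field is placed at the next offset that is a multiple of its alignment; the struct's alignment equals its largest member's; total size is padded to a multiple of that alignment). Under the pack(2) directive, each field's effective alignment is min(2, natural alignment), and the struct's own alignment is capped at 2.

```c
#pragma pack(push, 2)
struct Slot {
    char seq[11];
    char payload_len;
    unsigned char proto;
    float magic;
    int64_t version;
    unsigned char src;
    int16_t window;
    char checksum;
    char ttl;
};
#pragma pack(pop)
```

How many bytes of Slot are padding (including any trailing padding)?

0..11  seq  (11B, 1-aligned)
11..12  payload_len  (1B, 1-aligned)
12..13  proto  (1B, 1-aligned)
13..14  -- padding (1B)
14..18  magic  (4B, 2-aligned)
18..26  version  (8B, 2-aligned)
26..27  src  (1B, 1-aligned)
27..28  -- padding (1B)
28..30  window  (2B, 2-aligned)
30..31  checksum  (1B, 1-aligned)
31..32  ttl  (1B, 1-aligned)
sizeof = 32, alignof = 2
data bytes 30, size 32 → padding 2

2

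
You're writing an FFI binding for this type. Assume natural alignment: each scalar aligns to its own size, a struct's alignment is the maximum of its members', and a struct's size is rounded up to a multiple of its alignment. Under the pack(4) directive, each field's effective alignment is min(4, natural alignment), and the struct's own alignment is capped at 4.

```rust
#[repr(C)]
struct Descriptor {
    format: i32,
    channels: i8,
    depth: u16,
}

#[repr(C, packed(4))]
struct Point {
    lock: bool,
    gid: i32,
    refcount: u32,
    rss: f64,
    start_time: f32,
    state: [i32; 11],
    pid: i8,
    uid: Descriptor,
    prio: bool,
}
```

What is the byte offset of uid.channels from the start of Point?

76

Descriptor: @0: format [4B, align 4] → 4; @4: channels [1B, align 1] → 5; +1 pad (align 2); @6: depth [2B, align 2] → 8; size 8, align 4
@0: lock [1B, align 1] → 1
+3 pad (align 4)
@4: gid [4B, align 4] → 8
@8: refcount [4B, align 4] → 12
@12: rss [8B, align 4] → 20
@20: start_time [4B, align 4] → 24
@24: state [44B, align 4] → 68
@68: pid [1B, align 1] → 69
+3 pad (align 4)
@72: uid [8B, align 4] → 80
within Descriptor: channels at 4
72 + 4 = 76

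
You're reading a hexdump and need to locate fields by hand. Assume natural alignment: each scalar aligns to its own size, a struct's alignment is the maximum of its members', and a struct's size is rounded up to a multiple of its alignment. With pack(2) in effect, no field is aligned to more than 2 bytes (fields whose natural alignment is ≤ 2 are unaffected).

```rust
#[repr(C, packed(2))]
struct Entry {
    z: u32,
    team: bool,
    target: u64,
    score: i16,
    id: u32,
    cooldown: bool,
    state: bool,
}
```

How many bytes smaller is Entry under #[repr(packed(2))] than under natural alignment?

10

natural layout:
  z at 0 (size 4, align 4) → ends 4
  team at 4 (size 1, align 1) → ends 5
  pad 3 to align 8 for target
  target at 8 (size 8, align 8) → ends 16
  score at 16 (size 2, align 2) → ends 18
  pad 2 to align 4 for id
  id at 20 (size 4, align 4) → ends 24
  cooldown at 24 (size 1, align 1) → ends 25
  state at 25 (size 1, align 1) → ends 26
  tail pad 6 to reach multiple of 8
  total 32 bytes, alignment 8
packed(2) layout:
  z at 0 (size 4, align 2) → ends 4
  team at 4 (size 1, align 1) → ends 5
  pad 1 to align 2 for target
  target at 6 (size 8, align 2) → ends 14
  score at 14 (size 2, align 2) → ends 16
  id at 16 (size 4, align 2) → ends 20
  cooldown at 20 (size 1, align 1) → ends 21
  state at 21 (size 1, align 1) → ends 22
  total 22 bytes, alignment 2
32 − 22 = 10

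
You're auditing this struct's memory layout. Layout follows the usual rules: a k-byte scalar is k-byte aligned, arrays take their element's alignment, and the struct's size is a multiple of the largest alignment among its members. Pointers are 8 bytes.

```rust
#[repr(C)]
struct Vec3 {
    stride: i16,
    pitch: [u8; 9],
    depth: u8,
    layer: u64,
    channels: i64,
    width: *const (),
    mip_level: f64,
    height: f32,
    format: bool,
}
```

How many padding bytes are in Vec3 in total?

7

@0: stride [2B, align 2] → 2
@2: pitch [9B, align 1] → 11
@11: depth [1B, align 1] → 12
+4 pad (align 8)
@16: layer [8B, align 8] → 24
@24: channels [8B, align 8] → 32
@32: width [8B, align 8] → 40
@40: mip_level [8B, align 8] → 48
@48: height [4B, align 4] → 52
@52: format [1B, align 1] → 53
+3 tail pad (align 8)
size 56, align 8
data bytes 49, size 56 → padding 7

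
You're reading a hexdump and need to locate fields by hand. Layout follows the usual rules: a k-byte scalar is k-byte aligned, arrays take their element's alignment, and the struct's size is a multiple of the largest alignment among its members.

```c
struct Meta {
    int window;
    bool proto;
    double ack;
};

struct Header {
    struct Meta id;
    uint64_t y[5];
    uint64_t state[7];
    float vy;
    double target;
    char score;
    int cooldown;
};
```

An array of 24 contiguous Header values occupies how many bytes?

Meta: 0..4  window  (4B, 4-aligned); 4..5  proto  (1B, 1-aligned); 5..8  -- padding (3B); 8..16  ack  (8B, 8-aligned); sizeof = 16, alignof = 8
0..16  id  (16B, 8-aligned)
16..56  y  (40B, 8-aligned)
56..112  state  (56B, 8-aligned)
112..116  vy  (4B, 4-aligned)
116..120  -- padding (4B)
120..128  target  (8B, 8-aligned)
128..129  score  (1B, 1-aligned)
129..132  -- padding (3B)
132..136  cooldown  (4B, 4-aligned)
sizeof = 136, alignof = 8
array of 24: 24 × 136 = 3264

3264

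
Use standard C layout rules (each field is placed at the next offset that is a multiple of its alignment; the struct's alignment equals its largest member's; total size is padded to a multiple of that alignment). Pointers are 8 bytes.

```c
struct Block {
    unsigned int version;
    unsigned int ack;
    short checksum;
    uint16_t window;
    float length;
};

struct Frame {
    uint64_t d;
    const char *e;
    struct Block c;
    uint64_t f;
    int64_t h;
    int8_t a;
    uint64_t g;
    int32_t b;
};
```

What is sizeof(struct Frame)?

Block: version at 0 (size 4, align 4) → ends 4; ack at 4 (size 4, align 4) → ends 8; checksum at 8 (size 2, align 2) → ends 10; window at 10 (size 2, align 2) → ends 12; length at 12 (size 4, align 4) → ends 16; total 16 bytes, alignment 4
d at 0 (size 8, align 8) → ends 8
e at 8 (size 8, align 8) → ends 16
c at 16 (size 16, align 4) → ends 32
f at 32 (size 8, align 8) → ends 40
h at 40 (size 8, align 8) → ends 48
a at 48 (size 1, align 1) → ends 49
pad 7 to align 8 for g
g at 56 (size 8, align 8) → ends 64
b at 64 (size 4, align 4) → ends 68
tail pad 4 to reach multiple of 8
total 72 bytes, alignment 8

72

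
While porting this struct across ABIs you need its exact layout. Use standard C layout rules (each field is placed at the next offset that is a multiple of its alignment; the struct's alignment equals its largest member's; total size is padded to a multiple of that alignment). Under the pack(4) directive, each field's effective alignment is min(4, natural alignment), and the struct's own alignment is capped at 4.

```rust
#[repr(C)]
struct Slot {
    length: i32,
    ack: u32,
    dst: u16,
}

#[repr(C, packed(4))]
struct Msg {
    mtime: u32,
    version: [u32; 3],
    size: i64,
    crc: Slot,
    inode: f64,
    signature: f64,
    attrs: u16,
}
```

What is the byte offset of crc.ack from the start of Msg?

Slot: @0: length [4B, align 4] → 4; @4: ack [4B, align 4] → 8; @8: dst [2B, align 2] → 10; +2 tail pad (align 4); size 12, align 4
@0: mtime [4B, align 4] → 4
@4: version [12B, align 4] → 16
@16: size [8B, align 4] → 24
@24: crc [12B, align 4] → 36
within Slot: ack at 4
24 + 4 = 28

28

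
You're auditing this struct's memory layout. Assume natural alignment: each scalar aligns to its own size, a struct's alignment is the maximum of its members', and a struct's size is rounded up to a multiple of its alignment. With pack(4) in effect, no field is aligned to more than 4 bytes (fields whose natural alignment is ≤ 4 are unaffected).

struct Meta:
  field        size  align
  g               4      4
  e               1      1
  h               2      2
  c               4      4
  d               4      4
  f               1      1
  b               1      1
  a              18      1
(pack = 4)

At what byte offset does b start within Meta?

0..4  g  (4B, 4-aligned)
4..5  e  (1B, 1-aligned)
5..6  -- padding (1B)
6..8  h  (2B, 2-aligned)
8..12  c  (4B, 4-aligned)
12..16  d  (4B, 4-aligned)
16..17  f  (1B, 1-aligned)
17..18  b  (1B, 1-aligned)

17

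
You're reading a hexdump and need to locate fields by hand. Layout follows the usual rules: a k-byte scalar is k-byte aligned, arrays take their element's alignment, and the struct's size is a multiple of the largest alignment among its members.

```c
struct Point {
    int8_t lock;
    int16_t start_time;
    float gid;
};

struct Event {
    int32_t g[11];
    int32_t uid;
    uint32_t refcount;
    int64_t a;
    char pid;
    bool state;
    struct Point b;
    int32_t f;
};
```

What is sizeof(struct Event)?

Point: lock at 0 (size 1, align 1) → ends 1; pad 1 to align 2 for start_time; start_time at 2 (size 2, align 2) → ends 4; gid at 4 (size 4, align 4) → ends 8; total 8 bytes, alignment 4
g at 0 (size 44, align 4) → ends 44
uid at 44 (size 4, align 4) → ends 48
refcount at 48 (size 4, align 4) → ends 52
pad 4 to align 8 for a
a at 56 (size 8, align 8) → ends 64
pid at 64 (size 1, align 1) → ends 65
state at 65 (size 1, align 1) → ends 66
pad 2 to align 4 for b
b at 68 (size 8, align 4) → ends 76
f at 76 (size 4, align 4) → ends 80
total 80 bytes, alignment 8

80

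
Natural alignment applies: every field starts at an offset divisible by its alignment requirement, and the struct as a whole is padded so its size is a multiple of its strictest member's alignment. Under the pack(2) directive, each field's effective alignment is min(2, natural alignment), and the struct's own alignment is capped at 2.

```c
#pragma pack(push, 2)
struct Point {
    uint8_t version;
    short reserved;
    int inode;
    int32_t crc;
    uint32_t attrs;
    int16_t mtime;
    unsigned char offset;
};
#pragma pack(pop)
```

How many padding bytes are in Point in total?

2

@0: version [1B, align 1] → 1
+1 pad (align 2)
@2: reserved [2B, align 2] → 4
@4: inode [4B, align 2] → 8
@8: crc [4B, align 2] → 12
@12: attrs [4B, align 2] → 16
@16: mtime [2B, align 2] → 18
@18: offset [1B, align 1] → 19
+1 tail pad (align 2)
size 20, align 2
data bytes 18, size 20 → padding 2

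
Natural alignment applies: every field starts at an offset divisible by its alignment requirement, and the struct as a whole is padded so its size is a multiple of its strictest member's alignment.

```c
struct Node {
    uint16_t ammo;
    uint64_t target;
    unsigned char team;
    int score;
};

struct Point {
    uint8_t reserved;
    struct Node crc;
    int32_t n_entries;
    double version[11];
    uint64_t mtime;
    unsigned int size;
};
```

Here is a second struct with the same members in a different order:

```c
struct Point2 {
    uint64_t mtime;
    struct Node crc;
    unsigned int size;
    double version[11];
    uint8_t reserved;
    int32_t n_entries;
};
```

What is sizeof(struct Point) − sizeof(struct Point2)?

8

Node: 0..2  ammo  (2B, 2-aligned); 2..8  -- padding (6B); 8..16  target  (8B, 8-aligned); 16..17  team  (1B, 1-aligned); 17..20  -- padding (3B); 20..24  score  (4B, 4-aligned); sizeof = 24, alignof = 8
0..1  reserved  (1B, 1-aligned)
1..8  -- padding (7B)
8..32  crc  (24B, 8-aligned)
32..36  n_entries  (4B, 4-aligned)
36..40  -- padding (4B)
40..128  version  (88B, 8-aligned)
128..136  mtime  (8B, 8-aligned)
136..140  size  (4B, 4-aligned)
140..144  -- tail padding (4B)
sizeof = 144, alignof = 8
— Point2 —
0..8  mtime  (8B, 8-aligned)
8..32  crc  (24B, 8-aligned)
32..36  size  (4B, 4-aligned)
36..40  -- padding (4B)
40..128  version  (88B, 8-aligned)
128..129  reserved  (1B, 1-aligned)
129..132  -- padding (3B)
132..136  n_entries  (4B, 4-aligned)
sizeof = 136, alignof = 8
144 − 136 = 8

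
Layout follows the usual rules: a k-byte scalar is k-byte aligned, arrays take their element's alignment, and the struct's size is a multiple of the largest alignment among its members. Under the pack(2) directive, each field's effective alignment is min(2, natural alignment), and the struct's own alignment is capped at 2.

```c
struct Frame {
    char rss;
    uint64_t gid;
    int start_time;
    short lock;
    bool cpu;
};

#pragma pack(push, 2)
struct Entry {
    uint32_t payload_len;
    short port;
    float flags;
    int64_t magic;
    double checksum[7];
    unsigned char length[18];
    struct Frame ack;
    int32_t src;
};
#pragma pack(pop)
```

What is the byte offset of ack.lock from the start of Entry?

112

Frame: @0: rss [1B, align 1] → 1; +7 pad (align 8); @8: gid [8B, align 8] → 16; @16: start_time [4B, align 4] → 20; @20: lock [2B, align 2] → 22; @22: cpu [1B, align 1] → 23; +1 tail pad (align 8); size 24, align 8
@0: payload_len [4B, align 2] → 4
@4: port [2B, align 2] → 6
@6: flags [4B, align 2] → 10
@10: magic [8B, align 2] → 18
@18: checksum [56B, align 2] → 74
@74: length [18B, align 1] → 92
@92: ack [24B, align 2] → 116
within Frame: lock at 20
92 + 20 = 112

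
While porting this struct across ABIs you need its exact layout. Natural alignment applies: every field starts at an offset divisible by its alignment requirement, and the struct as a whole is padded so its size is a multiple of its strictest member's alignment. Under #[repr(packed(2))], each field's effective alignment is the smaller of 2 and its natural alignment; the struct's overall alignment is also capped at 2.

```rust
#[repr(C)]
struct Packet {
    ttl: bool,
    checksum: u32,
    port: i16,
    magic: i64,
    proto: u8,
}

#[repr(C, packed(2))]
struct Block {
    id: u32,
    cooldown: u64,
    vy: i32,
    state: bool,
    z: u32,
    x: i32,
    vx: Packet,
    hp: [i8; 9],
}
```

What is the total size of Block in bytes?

Packet: 0..1  ttl  (1B, 1-aligned); 1..4  -- padding (3B); 4..8  checksum  (4B, 4-aligned); 8..10  port  (2B, 2-aligned); 10..16  -- padding (6B); 16..24  magic  (8B, 8-aligned); 24..25  proto  (1B, 1-aligned); 25..32  -- tail padding (7B); sizeof = 32, alignof = 8
0..4  id  (4B, 2-aligned)
4..12  cooldown  (8B, 2-aligned)
12..16  vy  (4B, 2-aligned)
16..17  state  (1B, 1-aligned)
17..18  -- padding (1B)
18..22  z  (4B, 2-aligned)
22..26  x  (4B, 2-aligned)
26..58  vx  (32B, 2-aligned)
58..67  hp  (9B, 1-aligned)
67..68  -- tail padding (1B)
sizeof = 68, alignof = 2

68 bytes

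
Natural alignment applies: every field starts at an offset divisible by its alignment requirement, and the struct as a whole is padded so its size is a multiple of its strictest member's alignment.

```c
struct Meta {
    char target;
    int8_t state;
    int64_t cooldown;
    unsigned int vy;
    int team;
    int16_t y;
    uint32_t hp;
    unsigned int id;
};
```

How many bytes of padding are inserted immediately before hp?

0..1  target  (1B, 1-aligned)
1..2  state  (1B, 1-aligned)
2..8  -- padding (6B)
8..16  cooldown  (8B, 8-aligned)
16..20  vy  (4B, 4-aligned)
20..24  team  (4B, 4-aligned)
24..26  y  (2B, 2-aligned)
26..28  -- padding (2B)
28..32  hp  (4B, 4-aligned)

2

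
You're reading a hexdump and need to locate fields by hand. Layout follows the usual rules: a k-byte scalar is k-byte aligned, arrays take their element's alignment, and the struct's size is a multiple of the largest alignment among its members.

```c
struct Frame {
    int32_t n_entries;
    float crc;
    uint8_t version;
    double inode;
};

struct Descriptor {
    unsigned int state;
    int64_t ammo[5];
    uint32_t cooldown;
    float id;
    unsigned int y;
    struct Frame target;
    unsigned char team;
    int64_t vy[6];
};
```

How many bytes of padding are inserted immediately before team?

0

Frame: 0..4  n_entries  (4B, 4-aligned); 4..8  crc  (4B, 4-aligned); 8..9  version  (1B, 1-aligned); 9..16  -- padding (7B); 16..24  inode  (8B, 8-aligned); sizeof = 24, alignof = 8
0..4  state  (4B, 4-aligned)
4..8  -- padding (4B)
8..48  ammo  (40B, 8-aligned)
48..52  cooldown  (4B, 4-aligned)
52..56  id  (4B, 4-aligned)
56..60  y  (4B, 4-aligned)
60..64  -- padding (4B)
64..88  target  (24B, 8-aligned)
88..89  team  (1B, 1-aligned)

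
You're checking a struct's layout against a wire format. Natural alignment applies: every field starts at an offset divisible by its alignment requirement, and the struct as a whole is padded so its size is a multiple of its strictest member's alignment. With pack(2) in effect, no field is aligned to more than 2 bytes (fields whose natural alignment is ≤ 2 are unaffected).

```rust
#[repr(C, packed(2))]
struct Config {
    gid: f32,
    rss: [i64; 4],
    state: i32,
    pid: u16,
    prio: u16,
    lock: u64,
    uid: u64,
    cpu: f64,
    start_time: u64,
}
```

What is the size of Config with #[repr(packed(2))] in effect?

76

0..4  gid  (4B, 2-aligned)
4..36  rss  (32B, 2-aligned)
36..40  state  (4B, 2-aligned)
40..42  pid  (2B, 2-aligned)
42..44  prio  (2B, 2-aligned)
44..52  lock  (8B, 2-aligned)
52..60  uid  (8B, 2-aligned)
60..68  cpu  (8B, 2-aligned)
68..76  start_time  (8B, 2-aligned)
sizeof = 76, alignof = 2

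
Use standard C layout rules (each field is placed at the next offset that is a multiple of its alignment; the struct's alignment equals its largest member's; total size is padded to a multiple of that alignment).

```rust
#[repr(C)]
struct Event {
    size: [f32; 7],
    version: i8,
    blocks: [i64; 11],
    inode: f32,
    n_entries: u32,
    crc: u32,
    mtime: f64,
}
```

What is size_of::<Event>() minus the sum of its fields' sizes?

7

size at 0 (size 28, align 4) → ends 28
version at 28 (size 1, align 1) → ends 29
pad 3 to align 8 for blocks
blocks at 32 (size 88, align 8) → ends 120
inode at 120 (size 4, align 4) → ends 124
n_entries at 124 (size 4, align 4) → ends 128
crc at 128 (size 4, align 4) → ends 132
pad 4 to align 8 for mtime
mtime at 136 (size 8, align 8) → ends 144
total 144 bytes, alignment 8
data bytes 137, size 144 → padding 7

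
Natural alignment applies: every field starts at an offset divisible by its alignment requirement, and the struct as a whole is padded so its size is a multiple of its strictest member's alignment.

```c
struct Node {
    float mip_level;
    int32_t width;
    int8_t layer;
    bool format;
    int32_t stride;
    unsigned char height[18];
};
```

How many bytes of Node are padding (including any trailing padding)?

0..4  mip_level  (4B, 4-aligned)
4..8  width  (4B, 4-aligned)
8..9  layer  (1B, 1-aligned)
9..10  format  (1B, 1-aligned)
10..12  -- padding (2B)
12..16  stride  (4B, 4-aligned)
16..34  height  (18B, 1-aligned)
34..36  -- tail padding (2B)
sizeof = 36, alignof = 4
data bytes 32, size 36 → padding 4

4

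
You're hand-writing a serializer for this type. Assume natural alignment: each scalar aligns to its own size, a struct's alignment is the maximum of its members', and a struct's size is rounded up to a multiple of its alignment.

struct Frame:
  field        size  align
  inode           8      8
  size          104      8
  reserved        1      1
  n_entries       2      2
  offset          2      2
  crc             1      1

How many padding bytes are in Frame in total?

inode at 0 (size 8, align 8) → ends 8
size at 8 (size 104, align 8) → ends 112
reserved at 112 (size 1, align 1) → ends 113
pad 1 to align 2 for n_entries
n_entries at 114 (size 2, align 2) → ends 116
offset at 116 (size 2, align 2) → ends 118
crc at 118 (size 1, align 1) → ends 119
tail pad 1 to reach multiple of 8
total 120 bytes, alignment 8
data bytes 118, size 120 → padding 2

2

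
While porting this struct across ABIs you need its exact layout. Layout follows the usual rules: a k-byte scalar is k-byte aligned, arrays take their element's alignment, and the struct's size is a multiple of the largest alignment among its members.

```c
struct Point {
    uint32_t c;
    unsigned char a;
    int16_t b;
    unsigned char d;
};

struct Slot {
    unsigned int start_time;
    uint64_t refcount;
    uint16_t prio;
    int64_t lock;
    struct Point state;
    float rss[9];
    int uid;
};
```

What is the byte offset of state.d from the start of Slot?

Point: 0..4  c  (4B, 4-aligned); 4..5  a  (1B, 1-aligned); 5..6  -- padding (1B); 6..8  b  (2B, 2-aligned); 8..9  d  (1B, 1-aligned); 9..12  -- tail padding (3B); sizeof = 12, alignof = 4
0..4  start_time  (4B, 4-aligned)
4..8  -- padding (4B)
8..16  refcount  (8B, 8-aligned)
16..18  prio  (2B, 2-aligned)
18..24  -- padding (6B)
24..32  lock  (8B, 8-aligned)
32..44  state  (12B, 4-aligned)
within Point: d at 8
32 + 8 = 40

40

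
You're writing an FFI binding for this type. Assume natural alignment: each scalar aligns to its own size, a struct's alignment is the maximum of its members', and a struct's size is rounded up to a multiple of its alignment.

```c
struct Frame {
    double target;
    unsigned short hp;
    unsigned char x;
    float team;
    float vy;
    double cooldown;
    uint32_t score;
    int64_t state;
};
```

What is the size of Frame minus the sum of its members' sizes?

9

@0: target [8B, align 8] → 8
@8: hp [2B, align 2] → 10
@10: x [1B, align 1] → 11
+1 pad (align 4)
@12: team [4B, align 4] → 16
@16: vy [4B, align 4] → 20
+4 pad (align 8)
@24: cooldown [8B, align 8] → 32
@32: score [4B, align 4] → 36
+4 pad (align 8)
@40: state [8B, align 8] → 48
size 48, align 8
data bytes 39, size 48 → padding 9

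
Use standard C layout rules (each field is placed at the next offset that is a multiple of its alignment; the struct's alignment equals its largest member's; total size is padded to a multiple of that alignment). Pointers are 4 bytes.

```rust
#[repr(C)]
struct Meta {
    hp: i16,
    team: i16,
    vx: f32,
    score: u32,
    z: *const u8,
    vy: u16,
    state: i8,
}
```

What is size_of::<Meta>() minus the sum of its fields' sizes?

hp at 0 (size 2, align 2) → ends 2
team at 2 (size 2, align 2) → ends 4
vx at 4 (size 4, align 4) → ends 8
score at 8 (size 4, align 4) → ends 12
z at 12 (size 4, align 4) → ends 16
vy at 16 (size 2, align 2) → ends 18
state at 18 (size 1, align 1) → ends 19
tail pad 1 to reach multiple of 4
total 20 bytes, alignment 4
data bytes 19, size 20 → padding 1

1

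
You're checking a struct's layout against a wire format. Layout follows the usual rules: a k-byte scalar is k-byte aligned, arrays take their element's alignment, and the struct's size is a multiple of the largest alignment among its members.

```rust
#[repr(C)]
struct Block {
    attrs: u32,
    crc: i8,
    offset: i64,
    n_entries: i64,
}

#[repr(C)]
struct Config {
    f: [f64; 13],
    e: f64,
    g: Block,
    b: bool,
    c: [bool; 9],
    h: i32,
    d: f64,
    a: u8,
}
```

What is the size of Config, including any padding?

Block: attrs at 0 (size 4, align 4) → ends 4; crc at 4 (size 1, align 1) → ends 5; pad 3 to align 8 for offset; offset at 8 (size 8, align 8) → ends 16; n_entries at 16 (size 8, align 8) → ends 24; total 24 bytes, alignment 8
f at 0 (size 104, align 8) → ends 104
e at 104 (size 8, align 8) → ends 112
g at 112 (size 24, align 8) → ends 136
b at 136 (size 1, align 1) → ends 137
c at 137 (size 9, align 1) → ends 146
pad 2 to align 4 for h
h at 148 (size 4, align 4) → ends 152
d at 152 (size 8, align 8) → ends 160
a at 160 (size 1, align 1) → ends 161
tail pad 7 to reach multiple of 8
total 168 bytes, alignment 8

168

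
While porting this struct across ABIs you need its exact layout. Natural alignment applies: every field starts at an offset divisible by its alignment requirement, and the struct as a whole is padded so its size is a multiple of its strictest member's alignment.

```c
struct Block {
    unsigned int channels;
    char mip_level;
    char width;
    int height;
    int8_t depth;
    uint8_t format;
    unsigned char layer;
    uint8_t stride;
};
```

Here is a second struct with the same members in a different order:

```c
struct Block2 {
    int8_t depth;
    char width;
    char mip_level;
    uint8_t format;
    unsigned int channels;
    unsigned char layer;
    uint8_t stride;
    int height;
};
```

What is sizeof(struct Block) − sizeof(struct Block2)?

@0: channels [4B, align 4] → 4
@4: mip_level [1B, align 1] → 5
@5: width [1B, align 1] → 6
+2 pad (align 4)
@8: height [4B, align 4] → 12
@12: depth [1B, align 1] → 13
@13: format [1B, align 1] → 14
@14: layer [1B, align 1] → 15
@15: stride [1B, align 1] → 16
size 16, align 4
— Block2 —
@0: depth [1B, align 1] → 1
@1: width [1B, align 1] → 2
@2: mip_level [1B, align 1] → 3
@3: format [1B, align 1] → 4
@4: channels [4B, align 4] → 8
@8: layer [1B, align 1] → 9
@9: stride [1B, align 1] → 10
+2 pad (align 4)
@12: height [4B, align 4] → 16
size 16, align 4
16 − 16 = 0

0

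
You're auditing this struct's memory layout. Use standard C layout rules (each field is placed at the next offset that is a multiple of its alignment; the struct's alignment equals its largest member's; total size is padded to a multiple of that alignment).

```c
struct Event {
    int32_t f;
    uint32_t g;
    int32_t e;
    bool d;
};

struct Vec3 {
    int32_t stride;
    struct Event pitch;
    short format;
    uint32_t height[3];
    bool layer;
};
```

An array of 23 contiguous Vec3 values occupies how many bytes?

920

Event: f at 0 (size 4, align 4) → ends 4; g at 4 (size 4, align 4) → ends 8; e at 8 (size 4, align 4) → ends 12; d at 12 (size 1, align 1) → ends 13; tail pad 3 to reach multiple of 4; total 16 bytes, alignment 4
stride at 0 (size 4, align 4) → ends 4
pitch at 4 (size 16, align 4) → ends 20
format at 20 (size 2, align 2) → ends 22
pad 2 to align 4 for height
height at 24 (size 12, align 4) → ends 36
layer at 36 (size 1, align 1) → ends 37
tail pad 3 to reach multiple of 4
total 40 bytes, alignment 4
array of 23: 23 × 40 = 920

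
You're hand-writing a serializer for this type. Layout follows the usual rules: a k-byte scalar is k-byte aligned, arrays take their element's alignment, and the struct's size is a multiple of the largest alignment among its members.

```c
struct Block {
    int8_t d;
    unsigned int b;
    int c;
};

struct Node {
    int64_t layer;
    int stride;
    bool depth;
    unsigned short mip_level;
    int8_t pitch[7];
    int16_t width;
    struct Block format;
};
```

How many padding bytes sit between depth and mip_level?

1

Block: d at 0 (size 1, align 1) → ends 1; pad 3 to align 4 for b; b at 4 (size 4, align 4) → ends 8; c at 8 (size 4, align 4) → ends 12; total 12 bytes, alignment 4
layer at 0 (size 8, align 8) → ends 8
stride at 8 (size 4, align 4) → ends 12
depth at 12 (size 1, align 1) → ends 13
pad 1 to align 2 for mip_level
mip_level at 14 (size 2, align 2) → ends 16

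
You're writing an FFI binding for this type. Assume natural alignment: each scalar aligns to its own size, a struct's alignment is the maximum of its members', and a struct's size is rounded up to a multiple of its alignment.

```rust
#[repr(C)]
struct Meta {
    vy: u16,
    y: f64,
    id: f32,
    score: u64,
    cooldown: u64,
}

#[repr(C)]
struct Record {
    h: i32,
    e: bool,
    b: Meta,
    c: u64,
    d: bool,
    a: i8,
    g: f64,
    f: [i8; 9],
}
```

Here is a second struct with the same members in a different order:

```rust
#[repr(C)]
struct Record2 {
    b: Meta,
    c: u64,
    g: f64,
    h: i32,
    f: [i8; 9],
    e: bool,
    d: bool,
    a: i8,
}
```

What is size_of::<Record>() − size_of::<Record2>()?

16

Meta: vy at 0 (size 2, align 2) → ends 2; pad 6 to align 8 for y; y at 8 (size 8, align 8) → ends 16; id at 16 (size 4, align 4) → ends 20; pad 4 to align 8 for score; score at 24 (size 8, align 8) → ends 32; cooldown at 32 (size 8, align 8) → ends 40; total 40 bytes, alignment 8
h at 0 (size 4, align 4) → ends 4
e at 4 (size 1, align 1) → ends 5
pad 3 to align 8 for b
b at 8 (size 40, align 8) → ends 48
c at 48 (size 8, align 8) → ends 56
d at 56 (size 1, align 1) → ends 57
a at 57 (size 1, align 1) → ends 58
pad 6 to align 8 for g
g at 64 (size 8, align 8) → ends 72
f at 72 (size 9, align 1) → ends 81
tail pad 7 to reach multiple of 8
total 88 bytes, alignment 8
— Record2 —
b at 0 (size 40, align 8) → ends 40
c at 40 (size 8, align 8) → ends 48
g at 48 (size 8, align 8) → ends 56
h at 56 (size 4, align 4) → ends 60
f at 60 (size 9, align 1) → ends 69
e at 69 (size 1, align 1) → ends 70
d at 70 (size 1, align 1) → ends 71
a at 71 (size 1, align 1) → ends 72
total 72 bytes, alignment 8
88 − 72 = 16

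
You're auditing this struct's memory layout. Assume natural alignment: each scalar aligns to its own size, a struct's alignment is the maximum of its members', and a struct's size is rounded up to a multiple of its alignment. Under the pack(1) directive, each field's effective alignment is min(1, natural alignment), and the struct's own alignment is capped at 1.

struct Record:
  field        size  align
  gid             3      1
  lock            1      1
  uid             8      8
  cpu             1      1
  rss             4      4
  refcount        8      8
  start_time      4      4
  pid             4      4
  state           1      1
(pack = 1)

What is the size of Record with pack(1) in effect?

34

0..3  gid  (3B, 1-aligned)
3..4  lock  (1B, 1-aligned)
4..12  uid  (8B, 1-aligned)
12..13  cpu  (1B, 1-aligned)
13..17  rss  (4B, 1-aligned)
17..25  refcount  (8B, 1-aligned)
25..29  start_time  (4B, 1-aligned)
29..33  pid  (4B, 1-aligned)
33..34  state  (1B, 1-aligned)
sizeof = 34, alignof = 1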